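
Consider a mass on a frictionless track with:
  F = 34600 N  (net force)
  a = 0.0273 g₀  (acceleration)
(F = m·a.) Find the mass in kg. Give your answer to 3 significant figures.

1.29×10^5 kg

Rearranging F = m·a for m: m = F/a.
F = 34600 N; a = 0.0273 g₀ = 0.2677 m/s².
m = 1.292×10^5 kg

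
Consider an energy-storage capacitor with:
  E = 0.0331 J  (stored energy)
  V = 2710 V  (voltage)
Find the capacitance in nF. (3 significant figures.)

9.01 nF

Solving E = ½C·V² for C: C = 2E/V².
E = 0.0331 J; V = 2710 V.
C = 9.014×10^-9 F
9.014×10^-9 F × (1 nF / 1.000×10^-9 F) = 9.014 nF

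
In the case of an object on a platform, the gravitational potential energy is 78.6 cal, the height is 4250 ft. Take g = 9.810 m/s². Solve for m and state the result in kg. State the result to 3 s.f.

0.0259 kg

Rearranging: m = PE/(g·h).
PE = 78.6 cal = 328.9 J; h = 4250 ft = 1295 m; g = 9.810 m/s².
m = 0.02588 kg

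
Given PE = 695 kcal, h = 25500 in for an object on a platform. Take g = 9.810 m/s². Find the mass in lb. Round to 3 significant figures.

Rearranging: m = PE/(g·h).
PE = 695 kcal = 2.908×10^6 J; h = 25500 in = 647.7 m; g = 9.810 m/s².
m = 457.7 kg
457.7 kg × (1 lb / 0.4536 kg) = 1009 lb

1010 lb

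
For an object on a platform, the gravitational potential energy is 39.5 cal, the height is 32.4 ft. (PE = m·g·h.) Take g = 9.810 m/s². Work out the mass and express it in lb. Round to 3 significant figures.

3.76 lb

Solving PE = m·g·h for m: m = PE/(g·h).
PE = 39.5 cal = 165.3 J; h = 32.4 ft = 9.876 m; g = 9.810 m/s².
m = 1.706 kg
1.706 kg × (1 lb / 0.4536 kg) = 3.761 lb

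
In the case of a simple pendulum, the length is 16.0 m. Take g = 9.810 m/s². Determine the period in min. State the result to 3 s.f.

Directly: T = 2π√(L/g).
L = 16.0 m; g = 9.810 m/s².
T = 8.024 s
8.024 s × (1 min / 60.00 s) = 0.1337 min

0.134 min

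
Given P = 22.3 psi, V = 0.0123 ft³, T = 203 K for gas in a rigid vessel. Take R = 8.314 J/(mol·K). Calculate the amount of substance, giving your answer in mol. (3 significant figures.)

0.0317 mol

From the ideal-gas law: n = PV/(RT).
P = 22.3 psi = 1.538×10^5 Pa; V = 0.0123 ft³ = 3.483×10^-4 m³; T = 203 K; R = 8.314 J/(mol·K).
n = 0.03173 mol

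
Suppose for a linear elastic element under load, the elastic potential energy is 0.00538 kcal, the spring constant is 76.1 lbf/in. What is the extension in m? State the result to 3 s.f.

Rearranging: x = √(2U/k).
U = 0.00538 kcal = 22.51 J; k = 76.1 lbf/in = 13327 N/m.
x = 0.05812 m

0.0581 m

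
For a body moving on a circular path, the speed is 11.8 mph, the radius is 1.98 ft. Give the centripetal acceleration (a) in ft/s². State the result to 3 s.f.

a is given directly by: a = v²/r.
v = 11.8 mph = 5.275 m/s; r = 1.98 ft = 0.6035 m.
a = 46.11 m/s²
46.11 m/s² × (1 ft/s² / 0.3048 m/s²) = 151.3 ft/s²

151 ft/s²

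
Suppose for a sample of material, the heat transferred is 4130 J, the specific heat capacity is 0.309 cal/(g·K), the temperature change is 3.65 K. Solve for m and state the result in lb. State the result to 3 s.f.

1.93 lb

Rearranging: m = Q/(c·ΔT).
Q = 4130 J; c = 0.309 cal/(g·K) = 1293 J/(kg·K); ΔT = 3.65 K.
m = 0.8752 kg
0.8752 kg × (1 lb / 0.4536 kg) = 1.929 lb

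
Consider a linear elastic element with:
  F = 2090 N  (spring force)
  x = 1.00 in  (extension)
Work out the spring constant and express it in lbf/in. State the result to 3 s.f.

470 lbf/in

Solving F = k·x for k: k = F/x.
F = 2090 N; x = 1.00 in = 0.02540 m.
k = 82283 N/m
82283 N/m × (1 lbf/in / 175.1 N/m) = 469.9 lbf/in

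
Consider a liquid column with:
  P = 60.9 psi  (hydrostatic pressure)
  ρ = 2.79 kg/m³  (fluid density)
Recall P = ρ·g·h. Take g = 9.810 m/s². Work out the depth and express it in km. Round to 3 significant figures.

Rearranging: h = P/(ρ·g).
P = 60.9 psi = 4.199×10^5 Pa; ρ = 2.79 kg/m³; g = 9.810 m/s².
h = 15341 m
15341 m × (1 km / 1000 m) = 15.34 km

15.3 km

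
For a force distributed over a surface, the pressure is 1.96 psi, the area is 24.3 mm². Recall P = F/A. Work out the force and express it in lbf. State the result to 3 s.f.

Solving P = F/A for F: F = P·A.
P = 1.96 psi = 13514 Pa; A = 24.3 mm² = 2.430×10^-5 m².
F = 0.3284 N
0.3284 N × (1 lbf / 4.448 N) = 0.07382 lbf

0.0738 lbf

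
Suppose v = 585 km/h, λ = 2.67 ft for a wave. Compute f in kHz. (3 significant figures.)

Rearranging: f = v/λ.
v = 585 km/h = 162.5 m/s; λ = 2.67 ft = 0.8138 m.
f = 199.7 Hz
199.7 Hz × (1 kHz / 1000 Hz) = 0.1997 kHz

0.200 kHz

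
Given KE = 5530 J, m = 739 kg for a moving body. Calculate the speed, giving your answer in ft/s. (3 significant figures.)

Solving KE = ½mv² for v: v = √(2·KE/m).
KE = 5530 J; m = 739 kg.
v = 3.869 m/s
3.869 m/s × (1 ft/s / 0.3048 m/s) = 12.69 ft/s

12.7 ft/s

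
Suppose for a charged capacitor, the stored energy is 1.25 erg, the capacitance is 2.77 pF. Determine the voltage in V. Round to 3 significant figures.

300 V

Rearranging: V = √(2E/C).
E = 1.25 erg = 1.250×10^-7 J; C = 2.77 pF = 2.770×10^-12 F.
V = 300.4 V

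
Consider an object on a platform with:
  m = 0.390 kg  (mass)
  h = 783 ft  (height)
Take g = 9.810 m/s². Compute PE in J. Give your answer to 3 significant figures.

913 J

Directly: PE = mgh.
m = 0.390 kg; h = 783 ft = 238.7 m; g = 9.810 m/s².
PE = 913.1 J  (the unit combination reduces to kg·m²/s² = J)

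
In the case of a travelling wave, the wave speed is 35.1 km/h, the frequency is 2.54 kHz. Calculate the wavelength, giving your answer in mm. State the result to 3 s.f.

3.84 mm

Rearranging v = f·λ for λ: λ = v/f.
v = 35.1 km/h = 9.750 m/s; f = 2.54 kHz = 2540 Hz.
λ = 0.003839 m
0.003839 m × (1 mm / 0.001000 m) = 3.839 mm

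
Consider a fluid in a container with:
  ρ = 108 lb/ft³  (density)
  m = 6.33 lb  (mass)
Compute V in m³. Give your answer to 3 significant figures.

Rearranging: V = m/ρ.
ρ = 108 lb/ft³ = 1730 kg/m³; m = 6.33 lb = 2.871 kg.
V = 0.001660 m³

0.00166 m³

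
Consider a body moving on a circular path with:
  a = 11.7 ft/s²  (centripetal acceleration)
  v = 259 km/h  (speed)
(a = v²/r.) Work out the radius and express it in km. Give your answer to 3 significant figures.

1.45 km

Rearranging a = v²/r for r: r = v²/a.
a = 11.7 ft/s² = 3.566 m/s²; v = 259 km/h = 71.94 m/s.
r = 1451 m
1451 m × (1 km / 1000 m) = 1.451 km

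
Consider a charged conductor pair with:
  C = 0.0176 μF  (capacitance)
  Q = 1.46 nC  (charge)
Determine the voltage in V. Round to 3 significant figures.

Rearranging C = Q/V for V: V = Q/C.
C = 0.0176 μF = 1.760×10^-8 F; Q = 1.46 nC = 1.460×10^-9 C.
V = 0.08295 V  (the unit combination reduces to kg·m²/(A·s³) = V)

0.0830 V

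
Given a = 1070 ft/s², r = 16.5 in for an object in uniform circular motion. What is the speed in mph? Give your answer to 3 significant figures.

26.2 mph

Rearranging a = v²/r for v: v = √(a·r).
a = 1070 ft/s² = 326.1 m/s²; r = 16.5 in = 0.4191 m.
v = 11.69 m/s
11.69 m/s × (1 mph / 0.4470 m/s) = 26.15 mph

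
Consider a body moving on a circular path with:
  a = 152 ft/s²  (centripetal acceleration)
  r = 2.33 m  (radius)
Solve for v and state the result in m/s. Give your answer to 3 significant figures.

10.4 m/s

Rearranging a = v²/r for v: v = √(a·r).
a = 152 ft/s² = 46.33 m/s²; r = 2.33 m.
v = 10.39 m/s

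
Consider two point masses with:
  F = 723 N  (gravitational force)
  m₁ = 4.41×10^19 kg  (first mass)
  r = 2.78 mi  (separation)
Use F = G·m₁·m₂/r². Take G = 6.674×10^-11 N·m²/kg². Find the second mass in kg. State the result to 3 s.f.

4.92 kg

From Newton's law of gravitation: m₂ = F·r²/(G·m₁).
F = 723 N; m₁ = 4.41×10^19 kg; r = 2.78 mi = 4474 m; G = 6.674×10^-11 N·m²/kg².
m₂ = 4.917 kg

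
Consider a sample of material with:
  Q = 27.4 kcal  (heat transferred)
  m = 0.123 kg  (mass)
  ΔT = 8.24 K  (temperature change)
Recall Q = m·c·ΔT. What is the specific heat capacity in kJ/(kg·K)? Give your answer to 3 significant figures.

Rearranging Q = m·c·ΔT for c: c = Q/(m·ΔT).
Q = 27.4 kcal = 1.146×10^5 J; m = 0.123 kg; ΔT = 8.24 K.
c = 1.131×10^5 J/(kg·K)
1.131×10^5 J/(kg·K) × (1 kJ/(kg·K) / 1000 J/(kg·K)) = 113.1 kJ/(kg·K)

113 kJ/(kg·K)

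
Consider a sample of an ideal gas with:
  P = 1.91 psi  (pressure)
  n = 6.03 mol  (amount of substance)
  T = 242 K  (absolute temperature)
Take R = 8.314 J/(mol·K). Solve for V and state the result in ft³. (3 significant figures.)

From the ideal-gas law: V = nRT/P.
P = 1.91 psi = 13169 Pa; n = 6.03 mol; T = 242 K; R = 8.314 J/(mol·K).
V = 0.9213 m³
0.9213 m³ × (1 ft³ / 0.02832 m³) = 32.53 ft³

32.5 ft³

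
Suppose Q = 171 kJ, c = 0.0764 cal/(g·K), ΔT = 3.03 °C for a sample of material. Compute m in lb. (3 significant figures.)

389 lb

Rearranging: m = Q/(c·ΔT).
Q = 171 kJ = 1.710×10^5 J; c = 0.0764 cal/(g·K) = 319.7 J/(kg·K); ΔT = 3.03 °C = 3.030 K.
m = 176.6 kg
176.6 kg × (1 lb / 0.4536 kg) = 389.2 lb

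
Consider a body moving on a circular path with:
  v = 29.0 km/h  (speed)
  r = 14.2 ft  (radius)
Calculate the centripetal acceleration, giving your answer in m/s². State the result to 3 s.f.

15.0 m/s²

Directly: a = v²/r.
v = 29.0 km/h = 8.056 m/s; r = 14.2 ft = 4.328 m.
a = 14.99 m/s²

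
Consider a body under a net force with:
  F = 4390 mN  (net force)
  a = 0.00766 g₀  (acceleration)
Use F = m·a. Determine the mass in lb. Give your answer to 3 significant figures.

129 lb

Solving F = m·a for m: m = F/a.
F = 4390 mN = 4.390 N; a = 0.00766 g₀ = 0.07512 m/s².
m = 58.44 kg
58.44 kg × (1 lb / 0.4536 kg) = 128.8 lb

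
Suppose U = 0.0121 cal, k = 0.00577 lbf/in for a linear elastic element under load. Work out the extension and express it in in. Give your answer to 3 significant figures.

Rearranging: x = √(2U/k).
U = 0.0121 cal = 0.05063 J; k = 0.00577 lbf/in = 1.010 N/m.
x = 0.3165 m
0.3165 m × (1 in / 0.02540 m) = 12.46 in

12.5 in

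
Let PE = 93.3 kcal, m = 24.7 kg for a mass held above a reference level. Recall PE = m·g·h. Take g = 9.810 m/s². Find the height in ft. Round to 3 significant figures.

Solving PE = m·g·h for h: h = PE/(m·g).
PE = 93.3 kcal = 3.904×10^5 J; m = 24.7 kg; g = 9.810 m/s².
h = 1611 m
1611 m × (1 ft / 0.3048 m) = 5286 ft

5290 ft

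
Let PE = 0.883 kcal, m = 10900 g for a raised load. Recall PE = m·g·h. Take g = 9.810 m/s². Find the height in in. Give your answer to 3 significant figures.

Rearranging PE = m·g·h for h: h = PE/(m·g).
PE = 0.883 kcal = 3694 J; m = 10900 g = 10.90 kg; g = 9.810 m/s².
h = 34.55 m
34.55 m × (1 in / 0.02540 m) = 1360 in

1360 in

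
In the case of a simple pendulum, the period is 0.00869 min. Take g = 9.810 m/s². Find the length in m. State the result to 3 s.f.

Rearranging: L = g·(T/2π)².
T = 0.00869 min = 0.5214 s; g = 9.810 m/s².
L = 0.06755 m

0.0676 m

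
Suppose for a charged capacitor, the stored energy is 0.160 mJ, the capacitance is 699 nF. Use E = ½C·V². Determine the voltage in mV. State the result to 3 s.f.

21400 mV

Rearranging E = ½C·V² for V: V = √(2E/C).
E = 0.160 mJ = 1.600×10^-4 J; C = 699 nF = 6.990×10^-7 F.
V = 21.40 V  (the unit combination reduces to kg·m²/(A·s³) = V)
21.40 V × (1 mV / 0.001000 V) = 21396 mV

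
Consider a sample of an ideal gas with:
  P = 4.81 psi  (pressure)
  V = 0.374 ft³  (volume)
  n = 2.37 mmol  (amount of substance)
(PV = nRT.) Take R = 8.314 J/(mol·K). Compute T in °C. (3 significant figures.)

17600 °C

Solving PV = nRT for T: T = PV/(nR).
P = 4.81 psi = 33164 Pa; V = 0.374 ft³ = 0.01059 m³; n = 2.37 mmol = 0.002370 mol; R = 8.314 J/(mol·K).
T = 17825 K
17825 K − 273.15 = 17552 °C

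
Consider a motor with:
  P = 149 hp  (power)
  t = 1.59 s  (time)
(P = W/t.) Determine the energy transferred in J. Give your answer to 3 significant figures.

Rearranging: W = P·t.
P = 149 hp = 1.111×10^5 W; t = 1.59 s.
W = 1.767×10^5 J  (the unit combination reduces to kg·m²/s² = J)

1.77×10^5 J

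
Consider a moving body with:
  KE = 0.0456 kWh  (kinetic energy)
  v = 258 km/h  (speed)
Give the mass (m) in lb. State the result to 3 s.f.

141 lb

Rearranging: m = 2·KE/v².
KE = 0.0456 kWh = 1.642×10^5 J; v = 258 km/h = 71.67 m/s.
m = 63.92 kg
63.92 kg × (1 lb / 0.4536 kg) = 140.9 lb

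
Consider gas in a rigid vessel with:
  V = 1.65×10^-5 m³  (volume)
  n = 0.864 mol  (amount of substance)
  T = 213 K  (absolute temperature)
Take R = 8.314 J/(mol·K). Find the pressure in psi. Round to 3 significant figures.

From the ideal-gas law: P = nRT/V.
V = 1.65×10^-5 m³; n = 0.864 mol; T = 213 K; R = 8.314 J/(mol·K).
P = 9.273×10^7 Pa
9.273×10^7 Pa × (1 psi / 6895 Pa) = 13449 psi

13400 psi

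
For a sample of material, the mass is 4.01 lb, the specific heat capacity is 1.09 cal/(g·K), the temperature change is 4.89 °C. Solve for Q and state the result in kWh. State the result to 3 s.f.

Q is given directly by: Q = mcΔT.
m = 4.01 lb = 1.819 kg; c = 1.09 cal/(g·K) = 4561 J/(kg·K); ΔT = 4.89 °C = 4.890 K.
Q = 40564 J
40564 J × (1 kWh / 3.600×10^6 J) = 0.01127 kWh

0.0113 kWh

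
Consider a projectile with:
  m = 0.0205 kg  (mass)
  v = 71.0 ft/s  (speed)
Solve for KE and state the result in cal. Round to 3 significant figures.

Directly: KE = ½mv².
m = 0.0205 kg; v = 71.0 ft/s = 21.64 m/s.
KE = 4.800 J
4.800 J × (1 cal / 4.184 J) = 1.147 cal

1.15 cal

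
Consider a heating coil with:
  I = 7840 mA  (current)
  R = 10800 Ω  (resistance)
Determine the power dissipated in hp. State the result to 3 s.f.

890 hp

Directly: P = I²R.
I = 7840 mA = 7.840 A; R = 10800 Ω.
P = 6.638×10^5 W  (the unit combination reduces to kg·m²/s³ = W)
6.638×10^5 W × (1 hp / 745.7 W) = 890.2 hp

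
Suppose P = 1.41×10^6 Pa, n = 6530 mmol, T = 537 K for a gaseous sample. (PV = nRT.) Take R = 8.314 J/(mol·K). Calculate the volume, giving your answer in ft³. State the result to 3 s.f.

0.730 ft³

Rearranging: V = nRT/P.
P = 1.41×10^6 Pa; n = 6530 mmol = 6.530 mol; T = 537 K; R = 8.314 J/(mol·K).
V = 0.02068 m³
0.02068 m³ × (1 ft³ / 0.02832 m³) = 0.7302 ft³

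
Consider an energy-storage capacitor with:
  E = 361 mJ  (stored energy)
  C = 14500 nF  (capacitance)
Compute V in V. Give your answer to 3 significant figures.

Rearranging: V = √(2E/C).
E = 361 mJ = 0.3610 J; C = 14500 nF = 1.450×10^-5 F.
V = 223.1 V

223 V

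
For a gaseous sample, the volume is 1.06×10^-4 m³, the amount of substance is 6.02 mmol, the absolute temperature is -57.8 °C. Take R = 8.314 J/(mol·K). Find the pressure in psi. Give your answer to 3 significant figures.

From the ideal-gas law: P = nRT/V.
V = 1.06×10^-4 m³; n = 6.02 mmol = 0.006020 mol; T = -57.8 °C = 215.3 K; R = 8.314 J/(mol·K).
P = 1.017×10^5 Pa
1.017×10^5 Pa × (1 psi / 6895 Pa) = 14.75 psi

14.7 psi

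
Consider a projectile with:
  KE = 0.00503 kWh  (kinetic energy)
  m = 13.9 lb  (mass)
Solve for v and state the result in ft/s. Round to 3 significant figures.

Rearranging KE = ½mv² for v: v = √(2·KE/m).
KE = 0.00503 kWh = 18108 J; m = 13.9 lb = 6.305 kg.
v = 75.79 m/s
75.79 m/s × (1 ft/s / 0.3048 m/s) = 248.7 ft/s

249 ft/s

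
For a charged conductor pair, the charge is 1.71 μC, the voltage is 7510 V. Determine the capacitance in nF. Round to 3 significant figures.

C is given directly by: C = Q/V.
Q = 1.71 μC = 1.710×10^-6 C; V = 7510 V.
C = 2.277×10^-10 F
2.277×10^-10 F × (1 nF / 1.000×10^-9 F) = 0.2277 nF

0.228 nF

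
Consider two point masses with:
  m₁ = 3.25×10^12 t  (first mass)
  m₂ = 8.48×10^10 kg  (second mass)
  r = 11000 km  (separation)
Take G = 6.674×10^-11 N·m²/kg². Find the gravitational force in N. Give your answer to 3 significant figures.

From Newton's law of gravitation: F = Gm₁m₂/r².
m₁ = 3.25×10^12 t = 3.250×10^15 kg; m₂ = 8.48×10^10 kg; r = 11000 km = 1.100×10^7 m; G = 6.674×10^-11 N·m²/kg².
F = 152.0 N

152 N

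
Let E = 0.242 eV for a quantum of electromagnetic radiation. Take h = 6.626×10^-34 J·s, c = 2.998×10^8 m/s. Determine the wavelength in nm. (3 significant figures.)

Rearranging: λ = hc/E.
E = 0.242 eV = 3.877×10^-20 J; h = 6.626×10^-34 J·s; c = 2.998×10^8 m/s.
λ = 5.123×10^-6 m
5.123×10^-6 m × (1 nm / 1.000×10^-9 m) = 5123 nm

5120 nm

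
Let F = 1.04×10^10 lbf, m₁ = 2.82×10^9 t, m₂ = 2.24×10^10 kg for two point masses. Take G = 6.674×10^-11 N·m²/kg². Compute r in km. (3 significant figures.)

From Newton's law of gravitation: r = √(G·m₁m₂/F).
F = 1.04×10^10 lbf = 4.626×10^10 N; m₁ = 2.82×10^9 t = 2.820×10^12 kg; m₂ = 2.24×10^10 kg; G = 6.674×10^-11 N·m²/kg².
r = 9.546 m
9.546 m × (1 km / 1000 m) = 0.009546 km

0.00955 km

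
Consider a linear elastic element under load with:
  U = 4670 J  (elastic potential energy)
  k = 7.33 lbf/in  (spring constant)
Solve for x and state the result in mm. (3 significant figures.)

2700 mm

Rearranging U = ½k·x² for x: x = √(2U/k).
U = 4670 J; k = 7.33 lbf/in = 1284 N/m.
x = 2.697 m
2.697 m × (1 mm / 0.001000 m) = 2697 mm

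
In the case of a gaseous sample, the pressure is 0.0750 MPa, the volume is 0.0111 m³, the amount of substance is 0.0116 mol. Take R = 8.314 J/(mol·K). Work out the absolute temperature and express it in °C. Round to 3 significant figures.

8360 °C

From the ideal-gas law: T = PV/(nR).
P = 0.0750 MPa = 75000 Pa; V = 0.0111 m³; n = 0.0116 mol; R = 8.314 J/(mol·K).
T = 8632 K
8632 K − 273.15 = 8359 °C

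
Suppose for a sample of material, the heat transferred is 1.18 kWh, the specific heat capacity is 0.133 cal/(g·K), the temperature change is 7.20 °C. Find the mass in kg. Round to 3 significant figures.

1060 kg

Rearranging: m = Q/(c·ΔT).
Q = 1.18 kWh = 4.248×10^6 J; c = 0.133 cal/(g·K) = 556.5 J/(kg·K); ΔT = 7.20 °C = 7.200 K.
m = 1060 kg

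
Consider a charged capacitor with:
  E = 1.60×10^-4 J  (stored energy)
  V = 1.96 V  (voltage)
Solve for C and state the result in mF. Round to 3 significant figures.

0.0833 mF

Rearranging E = ½C·V² for C: C = 2E/V².
E = 1.60×10^-4 J; V = 1.96 V.
C = 8.330×10^-5 F
8.330×10^-5 F × (1 mF / 0.001000 F) = 0.08330 mF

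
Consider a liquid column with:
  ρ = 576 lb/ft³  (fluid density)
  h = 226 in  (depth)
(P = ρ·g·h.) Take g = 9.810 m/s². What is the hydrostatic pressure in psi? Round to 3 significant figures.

Directly: P = ρgh.
ρ = 576 lb/ft³ = 9227 kg/m³; h = 226 in = 5.740 m; g = 9.810 m/s².
P = 5.196×10^5 Pa  (the unit combination reduces to kg/(m·s²) = Pa)
5.196×10^5 Pa × (1 psi / 6895 Pa) = 75.36 psi

75.4 psi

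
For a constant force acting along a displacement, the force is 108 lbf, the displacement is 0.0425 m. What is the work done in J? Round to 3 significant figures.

Directly: W = F·d.
F = 108 lbf = 480.4 N; d = 0.0425 m.
W = 20.42 J

20.4 J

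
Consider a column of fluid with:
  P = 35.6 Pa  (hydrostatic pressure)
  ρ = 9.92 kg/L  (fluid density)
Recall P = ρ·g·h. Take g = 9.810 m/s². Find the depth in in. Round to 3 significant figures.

Rearranging P = ρ·g·h for h: h = P/(ρ·g).
P = 35.6 Pa; ρ = 9.92 kg/L = 9920 kg/m³; g = 9.810 m/s².
h = 3.658×10^-4 m
3.658×10^-4 m × (1 in / 0.02540 m) = 0.01440 in

0.0144 in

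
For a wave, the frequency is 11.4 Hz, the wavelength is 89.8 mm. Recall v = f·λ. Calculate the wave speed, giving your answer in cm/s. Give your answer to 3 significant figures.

102 cm/s

v is given directly by: v = fλ.
f = 11.4 Hz; λ = 89.8 mm = 0.08980 m.
v = 1.024 m/s
1.024 m/s × (1 cm/s / 0.01000 m/s) = 102.4 cm/s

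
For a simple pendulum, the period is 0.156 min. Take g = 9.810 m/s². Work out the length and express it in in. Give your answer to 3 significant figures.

857 in

Rearranging T = 2π√(L/g) for L: L = g·(T/2π)².
T = 0.156 min = 9.360 s; g = 9.810 m/s².
L = 21.77 m
21.77 m × (1 in / 0.02540 m) = 857.1 in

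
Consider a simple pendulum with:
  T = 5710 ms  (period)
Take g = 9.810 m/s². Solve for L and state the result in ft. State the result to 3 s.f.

26.6 ft

Rearranging T = 2π√(L/g) for L: L = g·(T/2π)².
T = 5710 ms = 5.710 s; g = 9.810 m/s².
L = 8.102 m
8.102 m × (1 ft / 0.3048 m) = 26.58 ft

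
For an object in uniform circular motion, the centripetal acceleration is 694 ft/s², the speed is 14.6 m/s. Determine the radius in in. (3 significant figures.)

39.7 in

Solving a = v²/r for r: r = v²/a.
a = 694 ft/s² = 211.5 m/s²; v = 14.6 m/s.
r = 1.008 m
1.008 m × (1 in / 0.02540 m) = 39.67 in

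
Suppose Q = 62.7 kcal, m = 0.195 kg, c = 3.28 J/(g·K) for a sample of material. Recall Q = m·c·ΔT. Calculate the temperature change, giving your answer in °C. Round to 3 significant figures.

Rearranging: ΔT = Q/(m·c).
Q = 62.7 kcal = 2.623×10^5 J; m = 0.195 kg; c = 3.28 J/(g·K) = 3280 J/(kg·K).
ΔT = 410.2 K
Since 1 °C = 1 K, 410.2 °C.

410 °C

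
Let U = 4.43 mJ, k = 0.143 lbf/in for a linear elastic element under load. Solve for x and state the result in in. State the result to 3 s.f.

0.741 in

Solving U = ½k·x² for x: x = √(2U/k).
U = 4.43 mJ = 0.004430 J; k = 0.143 lbf/in = 25.04 N/m.
x = 0.01881 m
0.01881 m × (1 in / 0.02540 m) = 0.7405 in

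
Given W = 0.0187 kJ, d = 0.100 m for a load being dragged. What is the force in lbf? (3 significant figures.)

Rearranging W = F·d for F: F = W/d.
W = 0.0187 kJ = 18.70 J; d = 0.100 m.
F = 187.0 N
187.0 N × (1 lbf / 4.448 N) = 42.04 lbf

42.0 lbf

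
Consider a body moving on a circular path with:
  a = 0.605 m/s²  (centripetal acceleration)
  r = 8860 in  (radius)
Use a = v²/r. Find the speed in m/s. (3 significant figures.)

11.7 m/s

Rearranging: v = √(a·r).
a = 0.605 m/s²; r = 8860 in = 225.0 m.
v = 11.67 m/s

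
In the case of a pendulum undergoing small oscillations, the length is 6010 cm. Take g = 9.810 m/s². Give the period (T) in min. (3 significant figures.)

0.259 min

T is given directly by: T = 2π√(L/g).
L = 6010 cm = 60.10 m; g = 9.810 m/s².
T = 15.55 s
15.55 s × (1 min / 60.00 s) = 0.2592 min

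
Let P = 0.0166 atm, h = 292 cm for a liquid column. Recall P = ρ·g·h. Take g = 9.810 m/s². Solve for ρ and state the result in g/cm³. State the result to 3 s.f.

0.0587 g/cm³

Solving P = ρ·g·h for ρ: ρ = P/(g·h).
P = 0.0166 atm = 1682 Pa; h = 292 cm = 2.920 m; g = 9.810 m/s².
ρ = 58.72 kg/m³
58.72 kg/m³ × (1 g/cm³ / 1000 kg/m³) = 0.05872 g/cm³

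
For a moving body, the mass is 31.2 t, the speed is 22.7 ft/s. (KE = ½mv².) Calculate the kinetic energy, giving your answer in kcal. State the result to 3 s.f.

178 kcal

Directly: KE = ½mv².
m = 31.2 t = 31200 kg; v = 22.7 ft/s = 6.919 m/s.
KE = 7.468×10^5 J
7.468×10^5 J × (1 kcal / 4184 J) = 178.5 kcal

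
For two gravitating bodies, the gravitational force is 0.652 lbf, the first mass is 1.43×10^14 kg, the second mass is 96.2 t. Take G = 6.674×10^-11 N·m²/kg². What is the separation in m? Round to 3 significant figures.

17800 m

Rearranging: r = √(G·m₁m₂/F).
F = 0.652 lbf = 2.900 N; m₁ = 1.43×10^14 kg; m₂ = 96.2 t = 96200 kg; G = 6.674×10^-11 N·m²/kg².
r = 17792 m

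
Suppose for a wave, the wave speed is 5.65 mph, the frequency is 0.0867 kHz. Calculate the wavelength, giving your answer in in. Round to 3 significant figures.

1.15 in

Solving v = f·λ for λ: λ = v/f.
v = 5.65 mph = 2.526 m/s; f = 0.0867 kHz = 86.70 Hz.
λ = 0.02913 m
0.02913 m × (1 in / 0.02540 m) = 1.147 in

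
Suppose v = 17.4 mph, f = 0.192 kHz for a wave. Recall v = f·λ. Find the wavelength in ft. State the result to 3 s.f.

0.133 ft

Rearranging v = f·λ for λ: λ = v/f.
v = 17.4 mph = 7.778 m/s; f = 0.192 kHz = 192.0 Hz.
λ = 0.04051 m
0.04051 m × (1 ft / 0.3048 m) = 0.1329 ft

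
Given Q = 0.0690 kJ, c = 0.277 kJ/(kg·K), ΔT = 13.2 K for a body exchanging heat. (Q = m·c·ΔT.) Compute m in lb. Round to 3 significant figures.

Rearranging Q = m·c·ΔT for m: m = Q/(c·ΔT).
Q = 0.0690 kJ = 69.00 J; c = 0.277 kJ/(kg·K) = 277.0 J/(kg·K); ΔT = 13.2 K.
m = 0.01887 kg
0.01887 kg × (1 lb / 0.4536 kg) = 0.04160 lb

0.0416 lb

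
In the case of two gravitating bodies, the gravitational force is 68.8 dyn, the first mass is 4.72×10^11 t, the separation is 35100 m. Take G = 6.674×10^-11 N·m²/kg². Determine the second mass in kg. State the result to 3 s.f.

26.9 kg

Solving F = G·m₁·m₂/r² for m₂: m₂ = F·r²/(G·m₁).
F = 68.8 dyn = 6.880×10^-4 N; m₁ = 4.72×10^11 t = 4.720×10^14 kg; r = 35100 m; G = 6.674×10^-11 N·m²/kg².
m₂ = 26.91 kg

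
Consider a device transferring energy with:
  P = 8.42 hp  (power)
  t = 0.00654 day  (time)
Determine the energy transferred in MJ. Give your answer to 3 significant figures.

Rearranging P = W/t for W: W = P·t.
P = 8.42 hp = 6279 W; t = 0.00654 day = 565.1 s.
W = 3.548×10^6 J  (the unit combination reduces to kg·m²/s² = J)
3.548×10^6 J × (1 MJ / 1.000×10^6 J) = 3.548 MJ

3.55 MJ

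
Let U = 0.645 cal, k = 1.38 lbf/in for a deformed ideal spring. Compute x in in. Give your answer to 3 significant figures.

Solving U = ½k·x² for x: x = √(2U/k).
U = 0.645 cal = 2.699 J; k = 1.38 lbf/in = 241.7 N/m.
x = 0.1494 m
0.1494 m × (1 in / 0.02540 m) = 5.884 in

5.88 in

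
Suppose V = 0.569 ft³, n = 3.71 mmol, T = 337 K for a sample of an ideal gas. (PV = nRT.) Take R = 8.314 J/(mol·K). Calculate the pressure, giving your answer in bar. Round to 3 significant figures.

From the ideal-gas law: P = nRT/V.
V = 0.569 ft³ = 0.01611 m³; n = 3.71 mmol = 0.003710 mol; T = 337 K; R = 8.314 J/(mol·K).
P = 645.1 Pa
645.1 Pa × (1 bar / 1.000×10^5 Pa) = 0.006451 bar

0.00645 bar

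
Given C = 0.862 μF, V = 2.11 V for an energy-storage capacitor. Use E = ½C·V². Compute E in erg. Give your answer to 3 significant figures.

19.2 erg

Directly: E = ½CV².
C = 0.862 μF = 8.620×10^-7 F; V = 2.11 V.
E = 1.919×10^-6 J  (the unit combination reduces to kg·m²/s² = J)
1.919×10^-6 J × (1 erg / 1.000×10^-7 J) = 19.19 erg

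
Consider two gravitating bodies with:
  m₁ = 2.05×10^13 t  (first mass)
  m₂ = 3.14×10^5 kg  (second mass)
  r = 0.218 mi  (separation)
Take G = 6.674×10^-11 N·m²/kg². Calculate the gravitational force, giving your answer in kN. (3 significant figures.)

3490 kN

Directly: F = Gm₁m₂/r².
m₁ = 2.05×10^13 t = 2.050×10^16 kg; m₂ = 3.14×10^5 kg; r = 0.218 mi = 350.8 m; G = 6.674×10^-11 N·m²/kg².
F = 3.490×10^6 N
3.490×10^6 N × (1 kN / 1000 N) = 3490 kN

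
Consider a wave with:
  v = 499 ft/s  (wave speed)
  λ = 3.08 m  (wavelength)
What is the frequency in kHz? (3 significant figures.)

0.0494 kHz

Rearranging: f = v/λ.
v = 499 ft/s = 152.1 m/s; λ = 3.08 m.
f = 49.38 Hz
49.38 Hz × (1 kHz / 1000 Hz) = 0.04938 kHz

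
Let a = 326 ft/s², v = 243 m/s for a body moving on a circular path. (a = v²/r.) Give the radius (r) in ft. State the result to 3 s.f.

1950 ft

Solving a = v²/r for r: r = v²/a.
a = 326 ft/s² = 99.36 m/s²; v = 243 m/s.
r = 594.3 m
594.3 m × (1 ft / 0.3048 m) = 1950 ft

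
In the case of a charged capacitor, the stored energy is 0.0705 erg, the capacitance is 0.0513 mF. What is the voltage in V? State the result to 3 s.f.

Rearranging E = ½C·V² for V: V = √(2E/C).
E = 0.0705 erg = 7.050×10^-9 J; C = 0.0513 mF = 5.130×10^-5 F.
V = 0.01658 V

0.0166 V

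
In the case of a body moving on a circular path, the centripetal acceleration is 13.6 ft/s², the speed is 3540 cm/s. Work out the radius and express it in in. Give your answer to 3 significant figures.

11900 in

Solving a = v²/r for r: r = v²/a.
a = 13.6 ft/s² = 4.145 m/s²; v = 3540 cm/s = 35.40 m/s.
r = 302.3 m
302.3 m × (1 in / 0.02540 m) = 11902 in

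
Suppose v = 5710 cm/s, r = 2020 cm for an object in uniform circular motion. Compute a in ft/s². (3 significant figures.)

530 ft/s²

a is given directly by: a = v²/r.
v = 5710 cm/s = 57.10 m/s; r = 2020 cm = 20.20 m.
a = 161.4 m/s²
161.4 m/s² × (1 ft/s² / 0.3048 m/s²) = 529.5 ft/s²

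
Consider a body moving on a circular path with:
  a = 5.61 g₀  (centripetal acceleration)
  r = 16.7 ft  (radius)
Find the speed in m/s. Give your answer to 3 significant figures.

16.7 m/s

Rearranging: v = √(a·r).
a = 5.61 g₀ = 55.02 m/s²; r = 16.7 ft = 5.090 m.
v = 16.73 m/s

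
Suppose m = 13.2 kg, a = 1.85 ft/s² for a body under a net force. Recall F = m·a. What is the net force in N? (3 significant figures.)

F is given directly by: F = m·a.
m = 13.2 kg; a = 1.85 ft/s² = 0.5639 m/s².
F = 7.443 N  (the unit combination reduces to kg·m/s² = N)

7.44 N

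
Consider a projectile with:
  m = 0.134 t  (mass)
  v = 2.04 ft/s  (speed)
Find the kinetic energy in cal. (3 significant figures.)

KE is given directly by: KE = ½mv².
m = 0.134 t = 134.0 kg; v = 2.04 ft/s = 0.6218 m/s.
KE = 25.90 J
25.90 J × (1 cal / 4.184 J) = 6.191 cal

6.19 cal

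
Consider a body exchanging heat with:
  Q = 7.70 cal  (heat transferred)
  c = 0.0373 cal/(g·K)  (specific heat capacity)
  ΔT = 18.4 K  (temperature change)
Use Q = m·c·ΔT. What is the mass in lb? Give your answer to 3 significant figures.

Solving Q = m·c·ΔT for m: m = Q/(c·ΔT).
Q = 7.70 cal = 32.22 J; c = 0.0373 cal/(g·K) = 156.1 J/(kg·K); ΔT = 18.4 K.
m = 0.01122 kg
0.01122 kg × (1 lb / 0.4536 kg) = 0.02473 lb

0.0247 lb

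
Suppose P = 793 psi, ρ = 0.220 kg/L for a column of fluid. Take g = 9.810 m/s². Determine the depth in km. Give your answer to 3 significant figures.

Rearranging: h = P/(ρ·g).
P = 793 psi = 5.468×10^6 Pa; ρ = 0.220 kg/L = 220.0 kg/m³; g = 9.810 m/s².
h = 2533 m
2533 m × (1 km / 1000 m) = 2.533 km

2.53 km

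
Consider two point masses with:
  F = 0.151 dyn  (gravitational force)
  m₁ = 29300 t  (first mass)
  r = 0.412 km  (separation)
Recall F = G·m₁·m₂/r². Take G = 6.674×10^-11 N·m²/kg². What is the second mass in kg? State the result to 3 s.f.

Solving F = G·m₁·m₂/r² for m₂: m₂ = F·r²/(G·m₁).
F = 0.151 dyn = 1.510×10^-6 N; m₁ = 29300 t = 2.930×10^7 kg; r = 0.412 km = 412.0 m; G = 6.674×10^-11 N·m²/kg².
m₂ = 131.1 kg

131 kg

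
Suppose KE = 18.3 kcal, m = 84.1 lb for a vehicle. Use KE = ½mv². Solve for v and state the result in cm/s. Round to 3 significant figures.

6340 cm/s

Rearranging: v = √(2·KE/m).
KE = 18.3 kcal = 76567 J; m = 84.1 lb = 38.15 kg.
v = 63.36 m/s
63.36 m/s × (1 cm/s / 0.01000 m/s) = 6336 cm/s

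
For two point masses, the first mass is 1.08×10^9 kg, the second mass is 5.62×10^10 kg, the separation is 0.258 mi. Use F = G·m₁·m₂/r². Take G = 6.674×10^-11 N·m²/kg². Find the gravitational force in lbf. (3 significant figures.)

5280 lbf

From Newton's law of gravitation: F = Gm₁m₂/r².
m₁ = 1.08×10^9 kg; m₂ = 5.62×10^10 kg; r = 0.258 mi = 415.2 m; G = 6.674×10^-11 N·m²/kg².
F = 23497 N
23497 N × (1 lbf / 4.448 N) = 5282 lbf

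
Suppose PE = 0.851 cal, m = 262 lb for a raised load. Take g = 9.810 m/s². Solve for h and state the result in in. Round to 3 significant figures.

Rearranging PE = m·g·h for h: h = PE/(m·g).
PE = 0.851 cal = 3.561 J; m = 262 lb = 118.8 kg; g = 9.810 m/s².
h = 0.003054 m
0.003054 m × (1 in / 0.02540 m) = 0.1202 in

0.120 in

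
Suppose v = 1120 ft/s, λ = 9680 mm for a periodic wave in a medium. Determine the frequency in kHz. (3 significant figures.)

Rearranging: f = v/λ.
v = 1120 ft/s = 341.4 m/s; λ = 9680 mm = 9.680 m.
f = 35.27 Hz
35.27 Hz × (1 kHz / 1000 Hz) = 0.03527 kHz

0.0353 kHz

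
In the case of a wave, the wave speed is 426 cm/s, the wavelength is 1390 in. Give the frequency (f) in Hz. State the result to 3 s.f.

Rearranging: f = v/λ.
v = 426 cm/s = 4.260 m/s; λ = 1390 in = 35.31 m.
f = 0.1207 Hz

0.121 Hz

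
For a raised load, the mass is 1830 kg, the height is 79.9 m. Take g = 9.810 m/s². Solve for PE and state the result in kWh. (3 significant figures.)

0.398 kWh

Directly: PE = mgh.
m = 1830 kg; h = 79.9 m; g = 9.810 m/s².
PE = 1.434×10^6 J
1.434×10^6 J × (1 kWh / 3.600×10^6 J) = 0.3984 kWh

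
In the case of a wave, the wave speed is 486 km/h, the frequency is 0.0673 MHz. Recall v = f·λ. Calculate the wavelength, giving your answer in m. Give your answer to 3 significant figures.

0.00201 m

Solving v = f·λ for λ: λ = v/f.
v = 486 km/h = 135.0 m/s; f = 0.0673 MHz = 67300 Hz.
λ = 0.002006 m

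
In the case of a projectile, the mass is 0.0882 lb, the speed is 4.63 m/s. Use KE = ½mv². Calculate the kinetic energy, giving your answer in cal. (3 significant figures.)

0.102 cal

Directly: KE = ½mv².
m = 0.0882 lb = 0.04001 kg; v = 4.63 m/s.
KE = 0.4288 J
0.4288 J × (1 cal / 4.184 J) = 0.1025 cal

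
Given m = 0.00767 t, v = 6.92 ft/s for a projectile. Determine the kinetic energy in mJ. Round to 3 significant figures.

17100 mJ

Directly: KE = ½mv².
m = 0.00767 t = 7.670 kg; v = 6.92 ft/s = 2.109 m/s.
KE = 17.06 J  (the unit combination reduces to kg·m²/s² = J)
17.06 J × (1 mJ / 0.001000 J) = 17061 mJ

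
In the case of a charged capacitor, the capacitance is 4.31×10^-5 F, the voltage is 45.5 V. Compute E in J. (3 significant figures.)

0.0446 J

E is given directly by: E = ½CV².
C = 4.31×10^-5 F; V = 45.5 V.
E = 0.04461 J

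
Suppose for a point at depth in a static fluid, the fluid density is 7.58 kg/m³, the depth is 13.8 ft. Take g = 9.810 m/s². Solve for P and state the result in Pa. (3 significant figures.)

313 Pa

Directly: P = ρgh.
ρ = 7.58 kg/m³; h = 13.8 ft = 4.206 m; g = 9.810 m/s².
P = 312.8 Pa  (the unit combination reduces to kg/(m·s²) = Pa)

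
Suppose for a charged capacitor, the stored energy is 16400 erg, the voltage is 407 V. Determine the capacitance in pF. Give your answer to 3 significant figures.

Rearranging E = ½C·V² for C: C = 2E/V².
E = 16400 erg = 0.001640 J; V = 407 V.
C = 1.980×10^-8 F
1.980×10^-8 F × (1 pF / 1.000×10^-12 F) = 19801 pF

19800 pF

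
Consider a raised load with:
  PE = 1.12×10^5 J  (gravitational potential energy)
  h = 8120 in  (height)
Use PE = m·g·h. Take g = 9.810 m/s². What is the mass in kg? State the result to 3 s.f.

55.4 kg

Solving PE = m·g·h for m: m = PE/(g·h).
PE = 1.12×10^5 J; h = 8120 in = 206.2 m; g = 9.810 m/s².
m = 55.36 kg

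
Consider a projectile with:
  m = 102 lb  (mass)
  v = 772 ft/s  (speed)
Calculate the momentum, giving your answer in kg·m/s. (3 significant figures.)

10900 kg·m/s

Directly: p = mv.
m = 102 lb = 46.27 kg; v = 772 ft/s = 235.3 m/s.
p = 10887 kg·m/s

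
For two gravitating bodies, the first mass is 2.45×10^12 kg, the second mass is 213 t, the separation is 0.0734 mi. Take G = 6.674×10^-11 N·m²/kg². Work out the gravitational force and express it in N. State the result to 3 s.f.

2500 N

From Newton's law of gravitation: F = Gm₁m₂/r².
m₁ = 2.45×10^12 kg; m₂ = 213 t = 2.130×10^5 kg; r = 0.0734 mi = 118.1 m; G = 6.674×10^-11 N·m²/kg².
F = 2496 N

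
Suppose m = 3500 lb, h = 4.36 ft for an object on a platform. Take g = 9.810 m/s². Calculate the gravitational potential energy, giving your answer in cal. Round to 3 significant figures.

Directly: PE = mgh.
m = 3500 lb = 1588 kg; h = 4.36 ft = 1.329 m; g = 9.810 m/s².
PE = 20697 J  (the unit combination reduces to kg·m²/s² = J)
20697 J × (1 cal / 4.184 J) = 4947 cal

4950 cal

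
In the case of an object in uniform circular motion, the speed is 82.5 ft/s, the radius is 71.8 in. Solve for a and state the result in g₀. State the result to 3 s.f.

a is given directly by: a = v²/r.
v = 82.5 ft/s = 25.15 m/s; r = 71.8 in = 1.824 m.
a = 346.7 m/s²
346.7 m/s² × (1 g₀ / 9.807 m/s²) = 35.36 g₀

35.4 g₀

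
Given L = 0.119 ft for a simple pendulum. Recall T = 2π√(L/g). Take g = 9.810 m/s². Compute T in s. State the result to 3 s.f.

0.382 s

T is given directly by: T = 2π√(L/g).
L = 0.119 ft = 0.03627 m; g = 9.810 m/s².
T = 0.3821 s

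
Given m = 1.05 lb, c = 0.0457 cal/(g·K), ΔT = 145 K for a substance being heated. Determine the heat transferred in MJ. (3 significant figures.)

0.0132 MJ

Directly: Q = mcΔT.
m = 1.05 lb = 0.4763 kg; c = 0.0457 cal/(g·K) = 191.2 J/(kg·K); ΔT = 145 K.
Q = 13205 J
13205 J × (1 MJ / 1.000×10^6 J) = 0.01320 MJ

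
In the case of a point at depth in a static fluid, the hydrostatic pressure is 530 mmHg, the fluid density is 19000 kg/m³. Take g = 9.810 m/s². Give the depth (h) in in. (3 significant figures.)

Solving P = ρ·g·h for h: h = P/(ρ·g).
P = 530 mmHg = 70661 Pa; ρ = 19000 kg/m³; g = 9.810 m/s².
h = 0.3791 m
0.3791 m × (1 in / 0.02540 m) = 14.93 in

14.9 in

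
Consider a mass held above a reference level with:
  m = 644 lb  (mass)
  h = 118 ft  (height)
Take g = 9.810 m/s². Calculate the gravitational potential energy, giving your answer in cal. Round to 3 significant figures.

Directly: PE = mgh.
m = 644 lb = 292.1 kg; h = 118 ft = 35.97 m; g = 9.810 m/s².
PE = 1.031×10^5 J  (the unit combination reduces to kg·m²/s² = J)
1.031×10^5 J × (1 cal / 4.184 J) = 24633 cal

24600 cal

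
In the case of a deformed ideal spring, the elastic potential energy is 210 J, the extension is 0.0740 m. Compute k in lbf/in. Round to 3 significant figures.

Rearranging: k = 2U/x².
U = 210 J; x = 0.0740 m.
k = 76698 N/m
76698 N/m × (1 lbf/in / 175.1 N/m) = 438.0 lbf/in

438 lbf/in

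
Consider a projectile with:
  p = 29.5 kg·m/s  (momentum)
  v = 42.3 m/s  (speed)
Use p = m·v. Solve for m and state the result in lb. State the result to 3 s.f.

Solving p = m·v for m: m = p/v.
p = 29.5 kg·m/s; v = 42.3 m/s.
m = 0.6974 kg
0.6974 kg × (1 lb / 0.4536 kg) = 1.538 lb

1.54 lb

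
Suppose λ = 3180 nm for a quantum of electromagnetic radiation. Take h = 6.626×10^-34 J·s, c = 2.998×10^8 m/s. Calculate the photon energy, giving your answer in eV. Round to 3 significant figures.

Directly: E = hc/λ.
λ = 3180 nm = 3.180×10^-6 m; h = 6.626×10^-34 J·s; c = 2.998×10^8 m/s.
E = 6.247×10^-20 J
6.247×10^-20 J × (1 eV / 1.602×10^-19 J) = 0.3899 eV

0.390 eV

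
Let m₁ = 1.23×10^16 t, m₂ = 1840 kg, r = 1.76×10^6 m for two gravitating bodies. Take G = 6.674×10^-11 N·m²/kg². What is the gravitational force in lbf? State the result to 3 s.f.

0.110 lbf

From Newton's law of gravitation: F = Gm₁m₂/r².
m₁ = 1.23×10^16 t = 1.230×10^19 kg; m₂ = 1840 kg; r = 1.76×10^6 m; G = 6.674×10^-11 N·m²/kg².
F = 0.4876 N  (the unit combination reduces to kg·m/s² = N)
0.4876 N × (1 lbf / 4.448 N) = 0.1096 lbf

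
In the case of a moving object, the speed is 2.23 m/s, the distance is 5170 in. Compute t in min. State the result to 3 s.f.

Rearranging: t = d/v.
v = 2.23 m/s; d = 5170 in = 131.3 m.
t = 58.89 s
58.89 s × (1 min / 60.00 s) = 0.9814 min

0.981 min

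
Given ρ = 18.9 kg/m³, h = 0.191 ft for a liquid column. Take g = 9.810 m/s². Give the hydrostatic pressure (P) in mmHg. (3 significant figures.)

P is given directly by: P = ρgh.
ρ = 18.9 kg/m³; h = 0.191 ft = 0.05822 m; g = 9.810 m/s².
P = 10.79 Pa
10.79 Pa × (1 mmHg / 133.3 Pa) = 0.08096 mmHg

0.0810 mmHg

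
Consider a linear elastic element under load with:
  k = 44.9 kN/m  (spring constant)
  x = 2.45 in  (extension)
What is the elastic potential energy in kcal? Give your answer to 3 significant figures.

0.0208 kcal

U is given directly by: U = ½kx².
k = 44.9 kN/m = 44900 N/m; x = 2.45 in = 0.06223 m.
U = 86.94 J  (the unit combination reduces to kg·m²/s² = J)
86.94 J × (1 kcal / 4184 J) = 0.02078 kcal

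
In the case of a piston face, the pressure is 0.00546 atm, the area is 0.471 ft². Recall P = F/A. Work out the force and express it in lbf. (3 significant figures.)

5.44 lbf

Rearranging P = F/A for F: F = P·A.
P = 0.00546 atm = 553.2 Pa; A = 0.471 ft² = 0.04376 m².
F = 24.21 N  (the unit combination reduces to kg·m/s² = N)
24.21 N × (1 lbf / 4.448 N) = 5.442 lbf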